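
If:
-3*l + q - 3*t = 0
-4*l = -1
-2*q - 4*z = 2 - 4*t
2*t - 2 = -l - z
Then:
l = 1/4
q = 6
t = 7/4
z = -7/4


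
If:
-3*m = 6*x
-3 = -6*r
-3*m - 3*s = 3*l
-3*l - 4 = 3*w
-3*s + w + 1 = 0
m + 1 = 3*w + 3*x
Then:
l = -95/24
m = 11/4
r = 1/2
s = 29/24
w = 21/8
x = -11/8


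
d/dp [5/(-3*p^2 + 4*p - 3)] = 10*(3*p - 2)/(3*p^2 - 4*p + 3)^2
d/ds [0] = 0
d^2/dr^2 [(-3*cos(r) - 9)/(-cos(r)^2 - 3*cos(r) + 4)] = 3*(-9*(1 - cos(2*r))^2*cos(r) - 9*(1 - cos(2*r))^2 - 41*cos(r) - 174*cos(2*r) - 57*cos(3*r) + 2*cos(5*r) + 270)/(4*(cos(r) - 1)^3*(cos(r) + 4)^3)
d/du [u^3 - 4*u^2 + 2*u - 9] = 3*u^2 - 8*u + 2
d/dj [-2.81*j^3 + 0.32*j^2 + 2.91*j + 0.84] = -8.43*j^2 + 0.64*j + 2.91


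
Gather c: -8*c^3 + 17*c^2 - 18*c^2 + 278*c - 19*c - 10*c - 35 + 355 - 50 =-8*c^3 - c^2 + 249*c + 270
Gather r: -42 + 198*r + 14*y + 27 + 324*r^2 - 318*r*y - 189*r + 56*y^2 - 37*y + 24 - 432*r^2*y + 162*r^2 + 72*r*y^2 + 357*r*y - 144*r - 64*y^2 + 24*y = r^2*(486 - 432*y) + r*(72*y^2 + 39*y - 135) - 8*y^2 + y + 9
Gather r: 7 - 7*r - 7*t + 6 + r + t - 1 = -6*r - 6*t + 12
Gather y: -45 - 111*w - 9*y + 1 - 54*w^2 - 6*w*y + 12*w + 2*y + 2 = -54*w^2 - 99*w + y*(-6*w - 7) - 42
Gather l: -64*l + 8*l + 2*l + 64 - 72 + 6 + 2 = -54*l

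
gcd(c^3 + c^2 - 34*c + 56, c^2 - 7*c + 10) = c - 2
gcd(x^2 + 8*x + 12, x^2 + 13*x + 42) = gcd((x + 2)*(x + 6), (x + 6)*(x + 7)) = x + 6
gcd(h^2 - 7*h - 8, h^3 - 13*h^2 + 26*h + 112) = h - 8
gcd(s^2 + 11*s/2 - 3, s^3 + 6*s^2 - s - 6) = s + 6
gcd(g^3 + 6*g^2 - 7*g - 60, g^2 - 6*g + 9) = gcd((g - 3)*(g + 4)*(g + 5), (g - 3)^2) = g - 3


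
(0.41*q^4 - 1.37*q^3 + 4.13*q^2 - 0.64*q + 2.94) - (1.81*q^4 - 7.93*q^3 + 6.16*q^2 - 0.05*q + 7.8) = -1.4*q^4 + 6.56*q^3 - 2.03*q^2 - 0.59*q - 4.86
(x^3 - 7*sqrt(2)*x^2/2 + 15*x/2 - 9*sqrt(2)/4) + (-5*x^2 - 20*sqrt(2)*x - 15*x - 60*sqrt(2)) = x^3 - 5*x^2 - 7*sqrt(2)*x^2/2 - 20*sqrt(2)*x - 15*x/2 - 249*sqrt(2)/4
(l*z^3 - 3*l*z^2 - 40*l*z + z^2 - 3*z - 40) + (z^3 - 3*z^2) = l*z^3 - 3*l*z^2 - 40*l*z + z^3 - 2*z^2 - 3*z - 40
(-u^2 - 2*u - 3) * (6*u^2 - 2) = -6*u^4 - 12*u^3 - 16*u^2 + 4*u + 6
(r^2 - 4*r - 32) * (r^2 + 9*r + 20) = r^4 + 5*r^3 - 48*r^2 - 368*r - 640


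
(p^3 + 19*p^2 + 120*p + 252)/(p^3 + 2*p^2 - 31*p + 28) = (p^2 + 12*p + 36)/(p^2 - 5*p + 4)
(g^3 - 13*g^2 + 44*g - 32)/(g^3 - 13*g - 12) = (g^2 - 9*g + 8)/(g^2 + 4*g + 3)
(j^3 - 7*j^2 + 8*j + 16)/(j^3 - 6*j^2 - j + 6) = (j^2 - 8*j + 16)/(j^2 - 7*j + 6)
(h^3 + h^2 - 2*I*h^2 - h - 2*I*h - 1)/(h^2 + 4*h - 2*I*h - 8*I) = (h^3 + h^2*(1 - 2*I) - h*(1 + 2*I) - 1)/(h^2 + 2*h*(2 - I) - 8*I)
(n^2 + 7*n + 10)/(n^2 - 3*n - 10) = (n + 5)/(n - 5)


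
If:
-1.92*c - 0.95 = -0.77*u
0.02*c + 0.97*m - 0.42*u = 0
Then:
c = 0.401041666666667*u - 0.494791666666667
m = 0.424720790378007*u + 0.0102018900343643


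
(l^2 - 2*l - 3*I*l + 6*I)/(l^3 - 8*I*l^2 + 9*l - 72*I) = (l - 2)/(l^2 - 5*I*l + 24)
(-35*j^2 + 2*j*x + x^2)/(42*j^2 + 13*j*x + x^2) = (-5*j + x)/(6*j + x)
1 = 1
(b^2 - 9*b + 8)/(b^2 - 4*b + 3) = (b - 8)/(b - 3)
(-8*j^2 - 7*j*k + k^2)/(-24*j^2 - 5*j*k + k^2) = (j + k)/(3*j + k)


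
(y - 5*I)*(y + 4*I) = y^2 - I*y + 20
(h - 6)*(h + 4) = h^2 - 2*h - 24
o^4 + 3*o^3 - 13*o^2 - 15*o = o*(o - 3)*(o + 1)*(o + 5)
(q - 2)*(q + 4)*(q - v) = q^3 - q^2*v + 2*q^2 - 2*q*v - 8*q + 8*v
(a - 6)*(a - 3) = a^2 - 9*a + 18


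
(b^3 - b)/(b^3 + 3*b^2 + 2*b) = (b - 1)/(b + 2)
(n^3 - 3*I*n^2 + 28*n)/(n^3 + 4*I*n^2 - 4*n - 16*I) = n*(n - 7*I)/(n^2 - 4)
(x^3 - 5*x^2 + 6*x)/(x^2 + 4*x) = (x^2 - 5*x + 6)/(x + 4)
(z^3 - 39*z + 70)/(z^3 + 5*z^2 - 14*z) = (z - 5)/z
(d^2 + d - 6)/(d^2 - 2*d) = (d + 3)/d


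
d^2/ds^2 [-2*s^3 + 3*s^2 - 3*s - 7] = 6 - 12*s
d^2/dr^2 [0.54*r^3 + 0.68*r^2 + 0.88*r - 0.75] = 3.24*r + 1.36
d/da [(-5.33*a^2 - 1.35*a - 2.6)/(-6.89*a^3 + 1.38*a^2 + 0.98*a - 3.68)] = (-36.7237*a^4 - 18.603*a^3 - 57.1024*a^2 + 46.4048*a + 7.516)/(47.4721*a^6 - 19.0164*a^5 - 11.6*a^4 + 53.4152*a^3 - 9.1964*a^2 - 7.2128*a + 13.5424)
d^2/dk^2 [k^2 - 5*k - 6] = 2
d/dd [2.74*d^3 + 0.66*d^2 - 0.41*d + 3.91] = 8.22*d^2 + 1.32*d - 0.41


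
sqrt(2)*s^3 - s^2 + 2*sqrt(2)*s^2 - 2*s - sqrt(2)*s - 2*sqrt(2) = (s + 2)*(s - sqrt(2))*(sqrt(2)*s + 1)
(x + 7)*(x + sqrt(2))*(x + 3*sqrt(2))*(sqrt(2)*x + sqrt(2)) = sqrt(2)*x^4 + 8*x^3 + 8*sqrt(2)*x^3 + 13*sqrt(2)*x^2 + 64*x^2 + 56*x + 48*sqrt(2)*x + 42*sqrt(2)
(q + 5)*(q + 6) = q^2 + 11*q + 30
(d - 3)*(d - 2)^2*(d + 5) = d^4 - 2*d^3 - 19*d^2 + 68*d - 60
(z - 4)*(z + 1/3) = z^2 - 11*z/3 - 4/3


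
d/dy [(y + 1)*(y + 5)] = 2*y + 6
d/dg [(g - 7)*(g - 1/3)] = 2*g - 22/3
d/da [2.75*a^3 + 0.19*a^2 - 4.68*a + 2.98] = 8.25*a^2 + 0.38*a - 4.68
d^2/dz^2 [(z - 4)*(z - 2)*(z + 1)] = 6*z - 10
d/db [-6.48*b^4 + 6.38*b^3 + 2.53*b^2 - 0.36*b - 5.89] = -25.92*b^3 + 19.14*b^2 + 5.06*b - 0.36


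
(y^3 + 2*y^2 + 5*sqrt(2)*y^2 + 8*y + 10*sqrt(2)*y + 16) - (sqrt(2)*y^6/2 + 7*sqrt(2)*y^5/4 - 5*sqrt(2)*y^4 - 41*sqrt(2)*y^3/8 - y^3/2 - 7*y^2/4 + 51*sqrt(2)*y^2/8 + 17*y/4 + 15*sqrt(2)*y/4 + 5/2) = -sqrt(2)*y^6/2 - 7*sqrt(2)*y^5/4 + 5*sqrt(2)*y^4 + 3*y^3/2 + 41*sqrt(2)*y^3/8 - 11*sqrt(2)*y^2/8 + 15*y^2/4 + 15*y/4 + 25*sqrt(2)*y/4 + 27/2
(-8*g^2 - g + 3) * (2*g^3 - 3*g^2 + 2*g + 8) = -16*g^5 + 22*g^4 - 7*g^3 - 75*g^2 - 2*g + 24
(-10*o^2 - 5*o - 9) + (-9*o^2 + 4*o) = -19*o^2 - o - 9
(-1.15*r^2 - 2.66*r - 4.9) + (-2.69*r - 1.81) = -1.15*r^2 - 5.35*r - 6.71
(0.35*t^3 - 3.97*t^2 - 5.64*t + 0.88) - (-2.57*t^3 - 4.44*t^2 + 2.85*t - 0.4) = 2.92*t^3 + 0.47*t^2 - 8.49*t + 1.28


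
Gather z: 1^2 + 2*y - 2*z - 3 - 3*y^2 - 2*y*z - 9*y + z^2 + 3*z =-3*y^2 - 7*y + z^2 + z*(1 - 2*y) - 2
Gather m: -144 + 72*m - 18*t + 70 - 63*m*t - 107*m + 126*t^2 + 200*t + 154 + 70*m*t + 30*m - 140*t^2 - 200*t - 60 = m*(7*t - 5) - 14*t^2 - 18*t + 20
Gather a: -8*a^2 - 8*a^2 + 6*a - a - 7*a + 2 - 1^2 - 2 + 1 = -16*a^2 - 2*a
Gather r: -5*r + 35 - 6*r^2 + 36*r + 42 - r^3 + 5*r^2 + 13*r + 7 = -r^3 - r^2 + 44*r + 84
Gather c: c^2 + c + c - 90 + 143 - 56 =c^2 + 2*c - 3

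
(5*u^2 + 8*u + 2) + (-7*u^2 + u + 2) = -2*u^2 + 9*u + 4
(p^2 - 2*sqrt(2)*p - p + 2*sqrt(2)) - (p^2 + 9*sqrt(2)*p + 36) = -11*sqrt(2)*p - p - 36 + 2*sqrt(2)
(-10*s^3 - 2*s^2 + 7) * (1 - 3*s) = 30*s^4 - 4*s^3 - 2*s^2 - 21*s + 7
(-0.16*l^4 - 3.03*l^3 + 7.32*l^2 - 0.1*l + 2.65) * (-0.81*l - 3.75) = 0.1296*l^5 + 3.0543*l^4 + 5.4333*l^3 - 27.369*l^2 - 1.7715*l - 9.9375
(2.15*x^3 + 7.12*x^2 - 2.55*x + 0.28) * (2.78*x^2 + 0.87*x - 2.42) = 5.977*x^5 + 21.6641*x^4 - 6.0976*x^3 - 18.6705*x^2 + 6.4146*x - 0.6776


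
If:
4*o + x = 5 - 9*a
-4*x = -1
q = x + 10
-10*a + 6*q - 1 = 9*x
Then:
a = 233/40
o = -1907/160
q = 41/4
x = 1/4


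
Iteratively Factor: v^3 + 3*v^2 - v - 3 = (v + 1)*(v^2 + 2*v - 3) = (v + 1)*(v + 3)*(v - 1)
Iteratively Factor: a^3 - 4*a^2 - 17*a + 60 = (a + 4)*(a^2 - 8*a + 15) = (a - 3)*(a + 4)*(a - 5)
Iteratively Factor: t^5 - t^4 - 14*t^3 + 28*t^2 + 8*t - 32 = (t + 4)*(t^4 - 5*t^3 + 6*t^2 + 4*t - 8) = (t - 2)*(t + 4)*(t^3 - 3*t^2 + 4) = (t - 2)^2*(t + 4)*(t^2 - t - 2) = (t - 2)^2*(t + 1)*(t + 4)*(t - 2)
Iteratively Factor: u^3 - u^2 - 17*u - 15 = (u - 5)*(u^2 + 4*u + 3) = (u - 5)*(u + 1)*(u + 3)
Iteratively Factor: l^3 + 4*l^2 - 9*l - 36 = (l - 3)*(l^2 + 7*l + 12) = (l - 3)*(l + 3)*(l + 4)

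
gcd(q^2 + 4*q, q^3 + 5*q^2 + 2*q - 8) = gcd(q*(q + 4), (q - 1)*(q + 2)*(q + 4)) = q + 4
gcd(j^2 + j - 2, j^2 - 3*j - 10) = j + 2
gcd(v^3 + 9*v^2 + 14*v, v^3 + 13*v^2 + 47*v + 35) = v + 7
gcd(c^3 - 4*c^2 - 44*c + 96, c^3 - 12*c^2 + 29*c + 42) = 1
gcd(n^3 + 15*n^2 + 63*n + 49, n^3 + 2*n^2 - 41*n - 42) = n^2 + 8*n + 7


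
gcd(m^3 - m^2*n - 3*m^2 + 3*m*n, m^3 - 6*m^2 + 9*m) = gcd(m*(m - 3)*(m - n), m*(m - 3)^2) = m^2 - 3*m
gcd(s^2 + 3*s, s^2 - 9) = s + 3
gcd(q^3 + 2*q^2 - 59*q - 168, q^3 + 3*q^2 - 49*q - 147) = q^2 + 10*q + 21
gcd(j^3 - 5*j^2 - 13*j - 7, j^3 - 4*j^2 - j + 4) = j + 1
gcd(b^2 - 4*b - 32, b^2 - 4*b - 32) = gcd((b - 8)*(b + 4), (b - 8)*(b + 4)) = b^2 - 4*b - 32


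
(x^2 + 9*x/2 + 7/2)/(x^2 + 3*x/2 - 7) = (x + 1)/(x - 2)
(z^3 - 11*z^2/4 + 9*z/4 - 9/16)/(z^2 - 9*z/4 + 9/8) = z - 1/2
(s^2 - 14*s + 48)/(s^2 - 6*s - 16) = (s - 6)/(s + 2)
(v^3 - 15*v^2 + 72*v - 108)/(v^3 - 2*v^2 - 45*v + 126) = (v - 6)/(v + 7)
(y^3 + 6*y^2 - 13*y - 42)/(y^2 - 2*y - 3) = (y^2 + 9*y + 14)/(y + 1)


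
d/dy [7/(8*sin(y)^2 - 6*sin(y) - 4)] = 7*(3 - 8*sin(y))*cos(y)/(2*(3*sin(y) + 2*cos(2*y))^2)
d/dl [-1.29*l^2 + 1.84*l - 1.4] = 1.84 - 2.58*l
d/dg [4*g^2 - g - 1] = 8*g - 1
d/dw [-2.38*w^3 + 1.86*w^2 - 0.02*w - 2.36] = -7.14*w^2 + 3.72*w - 0.02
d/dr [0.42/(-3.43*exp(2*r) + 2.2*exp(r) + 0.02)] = (2.8812*exp(r) - 0.924)*exp(r)/(-3.43*exp(2*r) + 2.2*exp(r) + 0.02)^2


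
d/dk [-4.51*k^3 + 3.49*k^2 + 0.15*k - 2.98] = -13.53*k^2 + 6.98*k + 0.15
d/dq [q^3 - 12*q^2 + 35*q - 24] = 3*q^2 - 24*q + 35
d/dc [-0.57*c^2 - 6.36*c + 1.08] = -1.14*c - 6.36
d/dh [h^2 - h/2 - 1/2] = 2*h - 1/2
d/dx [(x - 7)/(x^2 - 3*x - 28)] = -1/(x^2 + 8*x + 16)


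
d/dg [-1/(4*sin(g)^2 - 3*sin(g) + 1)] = (8*sin(g) - 3)*cos(g)/(4*sin(g)^2 - 3*sin(g) + 1)^2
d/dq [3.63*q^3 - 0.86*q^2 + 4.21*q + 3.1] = 10.89*q^2 - 1.72*q + 4.21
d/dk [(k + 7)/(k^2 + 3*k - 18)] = (k^2 + 3*k - (k + 7)*(2*k + 3) - 18)/(k^2 + 3*k - 18)^2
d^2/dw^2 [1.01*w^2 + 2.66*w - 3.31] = 2.02000000000000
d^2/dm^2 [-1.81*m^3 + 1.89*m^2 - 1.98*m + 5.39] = 3.78 - 10.86*m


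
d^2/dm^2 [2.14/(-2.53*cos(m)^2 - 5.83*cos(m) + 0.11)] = (54.791704*(1 - cos(m)^2)^2 + 94.694358*cos(m)^3 + 102.514346*cos(m)^2 - 188.016334*cos(m) - 201.45532)/(2.53*cos(m)^2 + 5.83*cos(m) - 0.11)^3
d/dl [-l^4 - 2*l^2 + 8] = 4*l*(-l^2 - 1)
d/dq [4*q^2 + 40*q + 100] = 8*q + 40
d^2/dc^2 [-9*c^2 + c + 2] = -18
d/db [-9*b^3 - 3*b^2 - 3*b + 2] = -27*b^2 - 6*b - 3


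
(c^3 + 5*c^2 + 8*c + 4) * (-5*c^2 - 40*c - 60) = -5*c^5 - 65*c^4 - 300*c^3 - 640*c^2 - 640*c - 240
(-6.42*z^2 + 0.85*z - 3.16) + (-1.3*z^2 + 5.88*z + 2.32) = -7.72*z^2 + 6.73*z - 0.84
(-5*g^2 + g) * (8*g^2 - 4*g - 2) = -40*g^4 + 28*g^3 + 6*g^2 - 2*g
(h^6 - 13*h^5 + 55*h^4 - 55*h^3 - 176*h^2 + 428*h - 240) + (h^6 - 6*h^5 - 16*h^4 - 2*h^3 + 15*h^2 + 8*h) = 2*h^6 - 19*h^5 + 39*h^4 - 57*h^3 - 161*h^2 + 436*h - 240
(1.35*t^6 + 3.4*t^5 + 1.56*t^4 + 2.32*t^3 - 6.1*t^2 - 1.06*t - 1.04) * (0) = 0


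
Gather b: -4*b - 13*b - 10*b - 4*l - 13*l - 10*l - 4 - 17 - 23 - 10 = -27*b - 27*l - 54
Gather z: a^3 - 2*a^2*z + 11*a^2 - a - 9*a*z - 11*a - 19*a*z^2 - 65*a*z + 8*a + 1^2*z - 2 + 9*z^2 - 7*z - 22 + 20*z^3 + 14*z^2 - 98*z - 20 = a^3 + 11*a^2 - 4*a + 20*z^3 + z^2*(23 - 19*a) + z*(-2*a^2 - 74*a - 104) - 44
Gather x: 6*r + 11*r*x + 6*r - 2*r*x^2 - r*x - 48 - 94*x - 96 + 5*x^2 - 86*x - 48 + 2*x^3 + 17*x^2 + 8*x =12*r + 2*x^3 + x^2*(22 - 2*r) + x*(10*r - 172) - 192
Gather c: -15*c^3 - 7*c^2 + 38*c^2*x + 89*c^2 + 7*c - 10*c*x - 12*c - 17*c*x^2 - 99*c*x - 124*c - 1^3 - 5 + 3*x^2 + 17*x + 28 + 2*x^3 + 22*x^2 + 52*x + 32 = -15*c^3 + c^2*(38*x + 82) + c*(-17*x^2 - 109*x - 129) + 2*x^3 + 25*x^2 + 69*x + 54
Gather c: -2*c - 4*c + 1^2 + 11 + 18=30 - 6*c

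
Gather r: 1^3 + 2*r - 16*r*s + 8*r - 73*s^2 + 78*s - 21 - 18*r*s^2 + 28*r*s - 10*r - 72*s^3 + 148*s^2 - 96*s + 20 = r*(-18*s^2 + 12*s) - 72*s^3 + 75*s^2 - 18*s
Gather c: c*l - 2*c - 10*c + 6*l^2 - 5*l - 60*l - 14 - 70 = c*(l - 12) + 6*l^2 - 65*l - 84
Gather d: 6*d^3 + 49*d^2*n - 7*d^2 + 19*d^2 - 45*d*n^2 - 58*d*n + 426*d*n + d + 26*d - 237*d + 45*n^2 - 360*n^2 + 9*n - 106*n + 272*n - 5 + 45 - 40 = 6*d^3 + d^2*(49*n + 12) + d*(-45*n^2 + 368*n - 210) - 315*n^2 + 175*n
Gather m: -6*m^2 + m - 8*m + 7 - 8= -6*m^2 - 7*m - 1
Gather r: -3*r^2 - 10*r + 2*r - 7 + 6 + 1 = -3*r^2 - 8*r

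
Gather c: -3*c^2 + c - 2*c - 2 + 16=-3*c^2 - c + 14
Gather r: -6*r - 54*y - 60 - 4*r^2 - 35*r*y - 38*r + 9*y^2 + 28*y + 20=-4*r^2 + r*(-35*y - 44) + 9*y^2 - 26*y - 40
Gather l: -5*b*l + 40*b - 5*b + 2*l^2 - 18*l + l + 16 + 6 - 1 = 35*b + 2*l^2 + l*(-5*b - 17) + 21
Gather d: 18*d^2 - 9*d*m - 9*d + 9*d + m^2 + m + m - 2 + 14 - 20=18*d^2 - 9*d*m + m^2 + 2*m - 8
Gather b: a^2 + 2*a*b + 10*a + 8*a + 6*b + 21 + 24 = a^2 + 18*a + b*(2*a + 6) + 45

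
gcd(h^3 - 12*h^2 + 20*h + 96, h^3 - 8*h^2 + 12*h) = h - 6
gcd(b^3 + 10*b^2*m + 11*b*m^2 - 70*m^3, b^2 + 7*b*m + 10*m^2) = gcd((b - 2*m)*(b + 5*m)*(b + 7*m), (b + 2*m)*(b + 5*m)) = b + 5*m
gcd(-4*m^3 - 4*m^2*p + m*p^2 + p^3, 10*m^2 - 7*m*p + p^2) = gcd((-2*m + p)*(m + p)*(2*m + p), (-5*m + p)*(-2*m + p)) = -2*m + p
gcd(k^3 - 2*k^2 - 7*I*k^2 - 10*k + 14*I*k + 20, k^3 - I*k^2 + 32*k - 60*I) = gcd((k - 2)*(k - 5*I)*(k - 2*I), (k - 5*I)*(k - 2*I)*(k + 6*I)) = k^2 - 7*I*k - 10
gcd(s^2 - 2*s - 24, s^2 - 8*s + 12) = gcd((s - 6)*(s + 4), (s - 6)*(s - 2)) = s - 6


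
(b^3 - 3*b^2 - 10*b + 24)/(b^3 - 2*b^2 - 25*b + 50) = (b^2 - b - 12)/(b^2 - 25)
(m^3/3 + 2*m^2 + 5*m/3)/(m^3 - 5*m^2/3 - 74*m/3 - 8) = m*(m^2 + 6*m + 5)/(3*m^3 - 5*m^2 - 74*m - 24)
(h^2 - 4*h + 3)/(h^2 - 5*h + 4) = (h - 3)/(h - 4)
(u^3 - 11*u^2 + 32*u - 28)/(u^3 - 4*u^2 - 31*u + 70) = (u - 2)/(u + 5)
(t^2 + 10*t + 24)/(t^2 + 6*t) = (t + 4)/t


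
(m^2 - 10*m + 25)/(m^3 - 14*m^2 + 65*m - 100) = 1/(m - 4)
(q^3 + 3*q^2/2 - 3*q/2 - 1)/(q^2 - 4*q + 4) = (2*q^3 + 3*q^2 - 3*q - 2)/(2*(q^2 - 4*q + 4))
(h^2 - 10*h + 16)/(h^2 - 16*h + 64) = (h - 2)/(h - 8)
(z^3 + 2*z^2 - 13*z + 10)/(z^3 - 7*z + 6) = (z + 5)/(z + 3)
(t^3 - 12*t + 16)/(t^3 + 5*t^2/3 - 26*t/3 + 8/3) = 3*(t - 2)/(3*t - 1)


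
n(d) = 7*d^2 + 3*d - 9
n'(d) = 14*d + 3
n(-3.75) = 78.19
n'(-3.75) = -49.50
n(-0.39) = -9.11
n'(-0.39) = -2.46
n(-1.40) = 0.52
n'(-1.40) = -16.60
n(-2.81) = 37.84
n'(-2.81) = -36.34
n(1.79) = 18.80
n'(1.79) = 28.06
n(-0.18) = -9.31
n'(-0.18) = 0.48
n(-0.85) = -6.49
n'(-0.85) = -8.90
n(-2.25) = 19.69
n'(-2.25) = -28.50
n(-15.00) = 1521.00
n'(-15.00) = -207.00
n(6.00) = 261.00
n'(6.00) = 87.00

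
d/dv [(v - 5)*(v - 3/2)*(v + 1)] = 3*v^2 - 11*v + 1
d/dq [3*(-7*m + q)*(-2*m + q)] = -27*m + 6*q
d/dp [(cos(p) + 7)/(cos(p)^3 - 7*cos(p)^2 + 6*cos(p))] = 2*(cos(p)^3 + 7*cos(p)^2 - 49*cos(p) + 21)*sin(p)/((cos(p) - 6)^2*(cos(p) - 1)^2*cos(p)^2)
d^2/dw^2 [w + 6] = 0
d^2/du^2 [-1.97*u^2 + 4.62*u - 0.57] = -3.94000000000000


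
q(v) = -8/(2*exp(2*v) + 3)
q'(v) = 32*exp(2*v)/(2*exp(2*v) + 3)^2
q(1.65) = -0.14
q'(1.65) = 0.26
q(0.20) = -1.34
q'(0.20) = 1.33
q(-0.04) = -1.65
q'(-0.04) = 1.26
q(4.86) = -0.00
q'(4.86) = 0.00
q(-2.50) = -2.65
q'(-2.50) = 0.02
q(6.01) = -0.00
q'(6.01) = 0.00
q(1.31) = -0.26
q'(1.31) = 0.47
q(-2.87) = -2.66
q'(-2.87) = 0.01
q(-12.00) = -2.67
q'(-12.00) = 0.00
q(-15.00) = -2.67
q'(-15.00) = 0.00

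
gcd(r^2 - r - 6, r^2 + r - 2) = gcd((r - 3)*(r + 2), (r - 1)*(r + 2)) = r + 2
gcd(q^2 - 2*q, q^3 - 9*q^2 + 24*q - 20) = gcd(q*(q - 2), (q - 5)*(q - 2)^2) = q - 2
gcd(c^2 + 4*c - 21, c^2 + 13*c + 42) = c + 7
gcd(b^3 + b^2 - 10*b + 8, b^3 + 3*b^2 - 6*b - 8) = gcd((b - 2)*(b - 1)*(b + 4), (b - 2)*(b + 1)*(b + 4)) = b^2 + 2*b - 8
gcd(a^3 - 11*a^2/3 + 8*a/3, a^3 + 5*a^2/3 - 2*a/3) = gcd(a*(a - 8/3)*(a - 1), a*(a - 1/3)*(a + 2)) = a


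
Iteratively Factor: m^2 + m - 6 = (m + 3)*(m - 2)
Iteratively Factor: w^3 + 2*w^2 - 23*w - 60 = (w + 4)*(w^2 - 2*w - 15) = (w + 3)*(w + 4)*(w - 5)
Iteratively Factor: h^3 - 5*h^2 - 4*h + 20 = (h - 5)*(h^2 - 4) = (h - 5)*(h + 2)*(h - 2)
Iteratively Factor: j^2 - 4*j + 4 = (j - 2)*(j - 2)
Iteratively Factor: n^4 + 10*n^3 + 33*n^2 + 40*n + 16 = (n + 4)*(n^3 + 6*n^2 + 9*n + 4) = (n + 4)^2*(n^2 + 2*n + 1) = (n + 1)*(n + 4)^2*(n + 1)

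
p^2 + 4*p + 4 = (p + 2)^2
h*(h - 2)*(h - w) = h^3 - h^2*w - 2*h^2 + 2*h*w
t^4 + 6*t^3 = t^3*(t + 6)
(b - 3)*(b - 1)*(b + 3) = b^3 - b^2 - 9*b + 9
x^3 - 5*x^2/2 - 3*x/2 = x*(x - 3)*(x + 1/2)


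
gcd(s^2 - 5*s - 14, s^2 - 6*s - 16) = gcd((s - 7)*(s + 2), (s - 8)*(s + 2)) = s + 2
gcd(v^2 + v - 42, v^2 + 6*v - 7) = v + 7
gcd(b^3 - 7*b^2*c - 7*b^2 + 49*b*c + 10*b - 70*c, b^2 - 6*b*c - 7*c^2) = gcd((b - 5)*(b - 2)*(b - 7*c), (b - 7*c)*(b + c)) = b - 7*c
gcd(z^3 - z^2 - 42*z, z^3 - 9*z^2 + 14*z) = z^2 - 7*z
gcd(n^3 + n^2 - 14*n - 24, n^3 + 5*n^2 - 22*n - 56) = n^2 - 2*n - 8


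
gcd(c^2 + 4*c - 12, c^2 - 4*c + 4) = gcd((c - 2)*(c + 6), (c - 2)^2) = c - 2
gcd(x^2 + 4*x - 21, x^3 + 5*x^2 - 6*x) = 1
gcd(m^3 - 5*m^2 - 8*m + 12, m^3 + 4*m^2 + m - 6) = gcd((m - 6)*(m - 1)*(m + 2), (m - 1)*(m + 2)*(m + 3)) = m^2 + m - 2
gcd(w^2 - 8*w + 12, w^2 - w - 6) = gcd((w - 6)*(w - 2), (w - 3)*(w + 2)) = 1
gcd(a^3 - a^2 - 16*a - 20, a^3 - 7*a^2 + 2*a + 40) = a^2 - 3*a - 10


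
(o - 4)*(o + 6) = o^2 + 2*o - 24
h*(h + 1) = h^2 + h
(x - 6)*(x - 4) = x^2 - 10*x + 24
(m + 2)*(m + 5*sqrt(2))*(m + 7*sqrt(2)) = m^3 + 2*m^2 + 12*sqrt(2)*m^2 + 24*sqrt(2)*m + 70*m + 140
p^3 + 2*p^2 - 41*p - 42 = (p - 6)*(p + 1)*(p + 7)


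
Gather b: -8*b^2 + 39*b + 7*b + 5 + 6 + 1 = -8*b^2 + 46*b + 12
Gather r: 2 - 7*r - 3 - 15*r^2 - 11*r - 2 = -15*r^2 - 18*r - 3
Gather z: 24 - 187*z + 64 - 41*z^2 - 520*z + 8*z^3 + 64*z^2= 8*z^3 + 23*z^2 - 707*z + 88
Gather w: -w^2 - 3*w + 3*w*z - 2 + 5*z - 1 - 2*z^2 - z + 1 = -w^2 + w*(3*z - 3) - 2*z^2 + 4*z - 2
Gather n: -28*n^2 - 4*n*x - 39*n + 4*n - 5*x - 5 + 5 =-28*n^2 + n*(-4*x - 35) - 5*x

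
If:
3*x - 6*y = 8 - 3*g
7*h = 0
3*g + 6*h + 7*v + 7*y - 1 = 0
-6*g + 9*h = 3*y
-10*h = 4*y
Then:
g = 0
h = 0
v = 1/7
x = 8/3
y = 0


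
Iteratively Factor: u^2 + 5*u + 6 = (u + 3)*(u + 2)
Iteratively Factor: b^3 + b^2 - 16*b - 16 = (b + 1)*(b^2 - 16) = (b + 1)*(b + 4)*(b - 4)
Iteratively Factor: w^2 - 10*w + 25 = (w - 5)*(w - 5)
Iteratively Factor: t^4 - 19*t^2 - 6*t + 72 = (t + 3)*(t^3 - 3*t^2 - 10*t + 24) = (t - 4)*(t + 3)*(t^2 + t - 6) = (t - 4)*(t - 2)*(t + 3)*(t + 3)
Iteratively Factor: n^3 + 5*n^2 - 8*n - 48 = (n - 3)*(n^2 + 8*n + 16) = (n - 3)*(n + 4)*(n + 4)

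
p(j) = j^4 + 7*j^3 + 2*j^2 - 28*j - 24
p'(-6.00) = -160.00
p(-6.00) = 0.00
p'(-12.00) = -3964.00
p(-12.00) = 9240.00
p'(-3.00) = 41.00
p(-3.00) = -30.00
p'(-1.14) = -11.19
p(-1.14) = 1.84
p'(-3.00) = 41.00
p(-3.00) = -30.00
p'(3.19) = 328.31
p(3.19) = 237.82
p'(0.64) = -15.79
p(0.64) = -39.10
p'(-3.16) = 42.84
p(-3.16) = -36.72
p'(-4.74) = -1.13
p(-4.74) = -87.03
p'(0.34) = -24.06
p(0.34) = -33.00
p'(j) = 4*j^3 + 21*j^2 + 4*j - 28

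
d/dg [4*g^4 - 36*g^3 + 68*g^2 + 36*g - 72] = 16*g^3 - 108*g^2 + 136*g + 36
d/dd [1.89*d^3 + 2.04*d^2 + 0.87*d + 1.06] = 5.67*d^2 + 4.08*d + 0.87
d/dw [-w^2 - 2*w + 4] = -2*w - 2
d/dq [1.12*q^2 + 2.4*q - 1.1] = 2.24*q + 2.4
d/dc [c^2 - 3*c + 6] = 2*c - 3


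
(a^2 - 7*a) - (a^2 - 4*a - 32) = 32 - 3*a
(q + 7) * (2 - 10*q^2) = -10*q^3 - 70*q^2 + 2*q + 14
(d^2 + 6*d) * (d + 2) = d^3 + 8*d^2 + 12*d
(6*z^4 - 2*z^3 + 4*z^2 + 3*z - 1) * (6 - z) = -6*z^5 + 38*z^4 - 16*z^3 + 21*z^2 + 19*z - 6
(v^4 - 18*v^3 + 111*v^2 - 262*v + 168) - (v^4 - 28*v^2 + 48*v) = -18*v^3 + 139*v^2 - 310*v + 168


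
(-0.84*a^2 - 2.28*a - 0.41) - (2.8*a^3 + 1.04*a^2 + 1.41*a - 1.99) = -2.8*a^3 - 1.88*a^2 - 3.69*a + 1.58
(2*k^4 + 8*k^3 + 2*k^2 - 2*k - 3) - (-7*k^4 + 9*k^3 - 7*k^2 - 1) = 9*k^4 - k^3 + 9*k^2 - 2*k - 2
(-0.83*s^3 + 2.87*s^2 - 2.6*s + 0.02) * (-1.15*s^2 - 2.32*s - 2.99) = 0.9545*s^5 - 1.3749*s^4 - 1.1867*s^3 - 2.5723*s^2 + 7.7276*s - 0.0598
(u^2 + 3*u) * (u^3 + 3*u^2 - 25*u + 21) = u^5 + 6*u^4 - 16*u^3 - 54*u^2 + 63*u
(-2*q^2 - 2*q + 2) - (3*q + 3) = -2*q^2 - 5*q - 1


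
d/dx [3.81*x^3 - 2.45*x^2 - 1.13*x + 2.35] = 11.43*x^2 - 4.9*x - 1.13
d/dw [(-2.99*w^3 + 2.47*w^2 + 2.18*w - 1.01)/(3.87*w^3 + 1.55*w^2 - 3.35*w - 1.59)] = (-14.1934*w^4 + 3.1598*w^3 + 14.3349*w^2 - 4.7236*w - 6.8497)/(14.9769*w^6 + 11.997*w^5 - 23.5265*w^4 - 22.6916*w^3 + 6.2935*w^2 + 10.653*w + 2.5281)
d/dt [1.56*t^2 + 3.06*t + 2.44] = 3.12*t + 3.06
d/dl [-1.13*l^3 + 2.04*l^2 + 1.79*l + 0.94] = -3.39*l^2 + 4.08*l + 1.79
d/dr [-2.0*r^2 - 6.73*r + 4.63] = -4.0*r - 6.73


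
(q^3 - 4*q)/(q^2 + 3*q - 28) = q*(q^2 - 4)/(q^2 + 3*q - 28)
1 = 1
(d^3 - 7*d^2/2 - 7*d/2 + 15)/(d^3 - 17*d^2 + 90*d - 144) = (d^2 - d/2 - 5)/(d^2 - 14*d + 48)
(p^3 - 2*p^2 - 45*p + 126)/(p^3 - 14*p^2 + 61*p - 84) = (p^2 + p - 42)/(p^2 - 11*p + 28)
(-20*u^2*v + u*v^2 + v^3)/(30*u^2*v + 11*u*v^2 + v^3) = (-4*u + v)/(6*u + v)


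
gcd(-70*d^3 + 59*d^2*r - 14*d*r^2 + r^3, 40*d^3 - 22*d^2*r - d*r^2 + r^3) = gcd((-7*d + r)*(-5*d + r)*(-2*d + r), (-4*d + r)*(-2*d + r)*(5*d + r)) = -2*d + r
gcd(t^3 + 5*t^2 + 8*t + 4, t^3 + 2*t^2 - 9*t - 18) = t + 2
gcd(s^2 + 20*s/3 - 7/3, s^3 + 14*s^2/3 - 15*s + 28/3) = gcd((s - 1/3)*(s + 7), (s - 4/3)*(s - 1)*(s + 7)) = s + 7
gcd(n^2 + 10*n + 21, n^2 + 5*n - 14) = n + 7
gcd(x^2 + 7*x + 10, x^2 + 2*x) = x + 2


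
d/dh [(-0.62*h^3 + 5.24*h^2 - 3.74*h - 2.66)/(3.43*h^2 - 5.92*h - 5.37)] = (-2.1266*h^4 + 7.34079999999999*h^3 - 8.20440000000001*h^2 - 38.03*h + 4.3366)/(11.7649*h^4 - 40.6112*h^3 - 1.7918*h^2 + 63.5808*h + 28.8369)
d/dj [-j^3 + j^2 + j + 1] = -3*j^2 + 2*j + 1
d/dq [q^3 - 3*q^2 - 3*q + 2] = 3*q^2 - 6*q - 3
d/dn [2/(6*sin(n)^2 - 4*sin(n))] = 2*(-3/tan(n) + cos(n)/sin(n)^2)/(3*sin(n) - 2)^2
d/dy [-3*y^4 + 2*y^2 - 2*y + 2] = -12*y^3 + 4*y - 2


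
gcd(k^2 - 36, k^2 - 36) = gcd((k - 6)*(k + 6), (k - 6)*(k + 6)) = k^2 - 36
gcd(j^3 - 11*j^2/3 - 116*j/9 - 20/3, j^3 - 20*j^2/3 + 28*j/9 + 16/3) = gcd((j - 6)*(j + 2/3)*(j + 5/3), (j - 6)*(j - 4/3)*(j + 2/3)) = j^2 - 16*j/3 - 4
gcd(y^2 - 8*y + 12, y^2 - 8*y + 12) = y^2 - 8*y + 12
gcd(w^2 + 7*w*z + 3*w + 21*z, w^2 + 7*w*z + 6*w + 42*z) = w + 7*z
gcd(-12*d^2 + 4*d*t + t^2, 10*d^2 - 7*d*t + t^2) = -2*d + t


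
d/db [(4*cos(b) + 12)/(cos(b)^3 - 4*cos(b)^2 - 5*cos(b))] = 2*(-45*cos(b) + 5*cos(2*b) + cos(3*b) - 25)*sin(b)/((cos(b) - 5)^2*(cos(b) + 1)^2*cos(b)^2)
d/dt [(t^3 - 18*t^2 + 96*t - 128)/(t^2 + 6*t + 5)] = (t^4 + 12*t^3 - 189*t^2 + 76*t + 1248)/(t^4 + 12*t^3 + 46*t^2 + 60*t + 25)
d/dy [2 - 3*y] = -3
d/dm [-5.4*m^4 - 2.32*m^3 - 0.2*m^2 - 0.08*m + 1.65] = -21.6*m^3 - 6.96*m^2 - 0.4*m - 0.08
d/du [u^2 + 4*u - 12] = 2*u + 4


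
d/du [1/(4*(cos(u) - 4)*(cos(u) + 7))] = (2*cos(u) + 3)*sin(u)/(4*(cos(u) - 4)^2*(cos(u) + 7)^2)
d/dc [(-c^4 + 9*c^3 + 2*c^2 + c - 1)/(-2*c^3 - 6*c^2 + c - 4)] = (2*c^6 + 12*c^5 - 53*c^4 + 38*c^3 - 106*c^2 - 28*c - 3)/(4*c^6 + 24*c^5 + 32*c^4 + 4*c^3 + 49*c^2 - 8*c + 16)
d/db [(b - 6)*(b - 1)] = 2*b - 7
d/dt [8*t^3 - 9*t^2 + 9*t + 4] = 24*t^2 - 18*t + 9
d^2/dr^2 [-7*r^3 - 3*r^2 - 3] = -42*r - 6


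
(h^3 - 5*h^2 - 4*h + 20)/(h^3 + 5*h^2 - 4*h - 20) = (h - 5)/(h + 5)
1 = 1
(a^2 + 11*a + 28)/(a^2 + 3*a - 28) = (a + 4)/(a - 4)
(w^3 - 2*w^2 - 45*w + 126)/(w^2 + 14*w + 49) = (w^2 - 9*w + 18)/(w + 7)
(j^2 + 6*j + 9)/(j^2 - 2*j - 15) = (j + 3)/(j - 5)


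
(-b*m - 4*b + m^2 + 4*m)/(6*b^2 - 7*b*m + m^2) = (-m - 4)/(6*b - m)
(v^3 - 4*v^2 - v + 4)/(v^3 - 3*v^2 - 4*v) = (v - 1)/v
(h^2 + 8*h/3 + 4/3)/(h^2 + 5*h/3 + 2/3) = (h + 2)/(h + 1)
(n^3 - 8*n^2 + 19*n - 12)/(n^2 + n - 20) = (n^2 - 4*n + 3)/(n + 5)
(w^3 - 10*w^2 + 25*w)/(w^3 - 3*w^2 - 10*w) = (w - 5)/(w + 2)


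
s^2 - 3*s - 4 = (s - 4)*(s + 1)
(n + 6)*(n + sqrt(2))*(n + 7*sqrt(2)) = n^3 + 6*n^2 + 8*sqrt(2)*n^2 + 14*n + 48*sqrt(2)*n + 84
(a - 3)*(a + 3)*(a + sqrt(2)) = a^3 + sqrt(2)*a^2 - 9*a - 9*sqrt(2)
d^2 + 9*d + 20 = (d + 4)*(d + 5)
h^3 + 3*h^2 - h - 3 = (h - 1)*(h + 1)*(h + 3)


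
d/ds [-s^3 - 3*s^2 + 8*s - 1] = -3*s^2 - 6*s + 8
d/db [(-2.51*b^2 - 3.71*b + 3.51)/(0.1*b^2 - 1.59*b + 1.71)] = (4.3619*b^2 - 9.2862*b - 0.7632)/(0.01*b^4 - 0.318*b^3 + 2.8701*b^2 - 5.4378*b + 2.9241)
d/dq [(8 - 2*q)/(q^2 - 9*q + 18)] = 2*(q^2 - 8*q + 18)/(q^4 - 18*q^3 + 117*q^2 - 324*q + 324)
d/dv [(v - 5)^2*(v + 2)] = (v - 5)*(3*v - 1)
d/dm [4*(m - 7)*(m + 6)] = 8*m - 4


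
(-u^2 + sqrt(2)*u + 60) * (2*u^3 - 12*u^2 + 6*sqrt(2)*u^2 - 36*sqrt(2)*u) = -2*u^5 - 4*sqrt(2)*u^4 + 12*u^4 + 24*sqrt(2)*u^3 + 132*u^3 - 792*u^2 + 360*sqrt(2)*u^2 - 2160*sqrt(2)*u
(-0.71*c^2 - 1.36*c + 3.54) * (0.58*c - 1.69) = -0.4118*c^3 + 0.4111*c^2 + 4.3516*c - 5.9826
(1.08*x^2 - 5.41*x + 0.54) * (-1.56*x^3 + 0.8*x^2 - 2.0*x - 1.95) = -1.6848*x^5 + 9.3036*x^4 - 7.3304*x^3 + 9.146*x^2 + 9.4695*x - 1.053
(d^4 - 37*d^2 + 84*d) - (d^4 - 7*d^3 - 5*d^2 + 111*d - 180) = 7*d^3 - 32*d^2 - 27*d + 180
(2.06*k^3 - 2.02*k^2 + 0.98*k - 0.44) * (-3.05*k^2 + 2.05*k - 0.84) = -6.283*k^5 + 10.384*k^4 - 8.8604*k^3 + 5.0478*k^2 - 1.7252*k + 0.3696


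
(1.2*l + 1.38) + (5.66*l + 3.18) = 6.86*l + 4.56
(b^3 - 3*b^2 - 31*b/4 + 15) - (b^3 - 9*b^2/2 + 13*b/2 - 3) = 3*b^2/2 - 57*b/4 + 18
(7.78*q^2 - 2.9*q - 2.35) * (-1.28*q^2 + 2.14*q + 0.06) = -9.9584*q^4 + 20.3612*q^3 - 2.7312*q^2 - 5.203*q - 0.141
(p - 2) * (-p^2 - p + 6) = -p^3 + p^2 + 8*p - 12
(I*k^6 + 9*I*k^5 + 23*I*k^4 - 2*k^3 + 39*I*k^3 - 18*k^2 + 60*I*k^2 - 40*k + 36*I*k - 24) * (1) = I*k^6 + 9*I*k^5 + 23*I*k^4 - 2*k^3 + 39*I*k^3 - 18*k^2 + 60*I*k^2 - 40*k + 36*I*k - 24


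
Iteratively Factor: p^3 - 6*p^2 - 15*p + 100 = (p - 5)*(p^2 - p - 20) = (p - 5)^2*(p + 4)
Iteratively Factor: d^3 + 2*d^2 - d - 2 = (d - 1)*(d^2 + 3*d + 2) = (d - 1)*(d + 2)*(d + 1)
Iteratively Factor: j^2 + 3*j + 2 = (j + 1)*(j + 2)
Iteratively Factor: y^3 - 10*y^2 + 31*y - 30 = (y - 2)*(y^2 - 8*y + 15) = (y - 5)*(y - 2)*(y - 3)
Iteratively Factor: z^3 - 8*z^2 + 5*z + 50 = (z + 2)*(z^2 - 10*z + 25) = (z - 5)*(z + 2)*(z - 5)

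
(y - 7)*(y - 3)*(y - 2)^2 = y^4 - 14*y^3 + 65*y^2 - 124*y + 84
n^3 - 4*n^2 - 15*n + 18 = (n - 6)*(n - 1)*(n + 3)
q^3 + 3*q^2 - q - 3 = (q - 1)*(q + 1)*(q + 3)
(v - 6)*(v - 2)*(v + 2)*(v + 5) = v^4 - v^3 - 34*v^2 + 4*v + 120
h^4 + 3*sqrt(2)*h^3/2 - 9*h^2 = h^2*(h - 3*sqrt(2)/2)*(h + 3*sqrt(2))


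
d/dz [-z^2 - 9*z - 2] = -2*z - 9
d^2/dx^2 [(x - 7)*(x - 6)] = 2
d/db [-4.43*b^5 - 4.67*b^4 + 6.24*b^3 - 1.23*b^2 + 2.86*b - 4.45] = -22.15*b^4 - 18.68*b^3 + 18.72*b^2 - 2.46*b + 2.86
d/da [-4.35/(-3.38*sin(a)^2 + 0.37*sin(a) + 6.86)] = (1.6095 - 29.406*sin(a))*cos(a)/(-3.38*sin(a)^2 + 0.37*sin(a) + 6.86)^2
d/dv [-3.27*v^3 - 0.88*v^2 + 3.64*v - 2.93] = -9.81*v^2 - 1.76*v + 3.64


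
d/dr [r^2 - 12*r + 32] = 2*r - 12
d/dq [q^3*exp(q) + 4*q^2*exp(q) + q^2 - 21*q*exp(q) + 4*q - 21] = q^3*exp(q) + 7*q^2*exp(q) - 13*q*exp(q) + 2*q - 21*exp(q) + 4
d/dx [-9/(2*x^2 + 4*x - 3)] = 36*(x + 1)/(2*x^2 + 4*x - 3)^2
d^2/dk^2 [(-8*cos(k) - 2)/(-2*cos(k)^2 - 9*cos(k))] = 2*(56*sin(k)^4/cos(k)^3 + 16*sin(k)^2 - 38 + 55/cos(k) + 108/cos(k)^2 + 106/cos(k)^3)/(2*cos(k) + 9)^3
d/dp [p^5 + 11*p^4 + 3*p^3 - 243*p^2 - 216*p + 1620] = 5*p^4 + 44*p^3 + 9*p^2 - 486*p - 216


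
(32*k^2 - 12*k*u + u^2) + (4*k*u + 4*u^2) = 32*k^2 - 8*k*u + 5*u^2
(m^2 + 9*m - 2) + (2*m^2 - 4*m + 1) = 3*m^2 + 5*m - 1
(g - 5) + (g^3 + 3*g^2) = g^3 + 3*g^2 + g - 5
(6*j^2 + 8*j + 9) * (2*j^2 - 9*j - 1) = 12*j^4 - 38*j^3 - 60*j^2 - 89*j - 9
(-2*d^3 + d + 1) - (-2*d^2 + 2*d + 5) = -2*d^3 + 2*d^2 - d - 4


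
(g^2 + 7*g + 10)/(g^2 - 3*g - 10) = (g + 5)/(g - 5)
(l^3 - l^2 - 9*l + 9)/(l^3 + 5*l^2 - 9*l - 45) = (l - 1)/(l + 5)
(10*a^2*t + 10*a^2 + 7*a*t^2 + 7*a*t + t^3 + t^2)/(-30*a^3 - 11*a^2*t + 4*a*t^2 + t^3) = (t + 1)/(-3*a + t)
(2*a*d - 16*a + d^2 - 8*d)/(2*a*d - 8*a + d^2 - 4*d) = (d - 8)/(d - 4)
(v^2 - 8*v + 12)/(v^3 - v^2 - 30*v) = (v - 2)/(v*(v + 5))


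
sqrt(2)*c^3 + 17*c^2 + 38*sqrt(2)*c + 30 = (c + 3*sqrt(2))*(c + 5*sqrt(2))*(sqrt(2)*c + 1)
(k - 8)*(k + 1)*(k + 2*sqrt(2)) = k^3 - 7*k^2 + 2*sqrt(2)*k^2 - 14*sqrt(2)*k - 8*k - 16*sqrt(2)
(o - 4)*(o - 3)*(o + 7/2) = o^3 - 7*o^2/2 - 25*o/2 + 42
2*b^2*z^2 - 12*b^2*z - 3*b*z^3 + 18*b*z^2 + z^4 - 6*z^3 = z*(-2*b + z)*(-b + z)*(z - 6)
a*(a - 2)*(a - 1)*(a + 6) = a^4 + 3*a^3 - 16*a^2 + 12*a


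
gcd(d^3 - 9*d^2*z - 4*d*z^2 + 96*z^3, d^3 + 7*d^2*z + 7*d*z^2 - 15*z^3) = d + 3*z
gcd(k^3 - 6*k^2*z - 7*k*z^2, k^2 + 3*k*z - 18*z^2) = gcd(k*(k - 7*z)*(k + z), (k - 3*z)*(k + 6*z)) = 1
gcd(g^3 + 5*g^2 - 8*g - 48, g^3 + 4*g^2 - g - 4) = g + 4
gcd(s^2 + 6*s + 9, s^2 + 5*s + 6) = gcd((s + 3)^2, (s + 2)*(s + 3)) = s + 3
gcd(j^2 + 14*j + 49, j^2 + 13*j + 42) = j + 7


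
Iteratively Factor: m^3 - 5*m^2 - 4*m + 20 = (m - 2)*(m^2 - 3*m - 10) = (m - 2)*(m + 2)*(m - 5)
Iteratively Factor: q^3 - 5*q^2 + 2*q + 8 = (q - 2)*(q^2 - 3*q - 4) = (q - 4)*(q - 2)*(q + 1)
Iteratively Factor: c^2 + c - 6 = (c - 2)*(c + 3)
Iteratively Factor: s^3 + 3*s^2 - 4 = (s - 1)*(s^2 + 4*s + 4) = (s - 1)*(s + 2)*(s + 2)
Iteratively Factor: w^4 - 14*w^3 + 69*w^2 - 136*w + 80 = (w - 1)*(w^3 - 13*w^2 + 56*w - 80) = (w - 4)*(w - 1)*(w^2 - 9*w + 20) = (w - 4)^2*(w - 1)*(w - 5)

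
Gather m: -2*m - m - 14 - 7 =-3*m - 21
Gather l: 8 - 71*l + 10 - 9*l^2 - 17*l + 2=-9*l^2 - 88*l + 20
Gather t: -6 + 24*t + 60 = 24*t + 54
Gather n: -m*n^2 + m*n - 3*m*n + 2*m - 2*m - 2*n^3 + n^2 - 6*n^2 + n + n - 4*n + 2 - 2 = -2*n^3 + n^2*(-m - 5) + n*(-2*m - 2)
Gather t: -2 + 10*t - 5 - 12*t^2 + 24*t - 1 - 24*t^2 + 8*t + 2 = -36*t^2 + 42*t - 6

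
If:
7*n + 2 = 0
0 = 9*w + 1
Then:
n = -2/7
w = -1/9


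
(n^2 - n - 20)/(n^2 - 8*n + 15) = (n + 4)/(n - 3)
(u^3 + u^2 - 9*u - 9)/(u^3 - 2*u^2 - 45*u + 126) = (u^2 + 4*u + 3)/(u^2 + u - 42)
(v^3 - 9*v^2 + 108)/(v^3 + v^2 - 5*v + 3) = (v^2 - 12*v + 36)/(v^2 - 2*v + 1)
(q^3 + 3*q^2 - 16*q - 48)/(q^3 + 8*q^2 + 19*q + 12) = (q - 4)/(q + 1)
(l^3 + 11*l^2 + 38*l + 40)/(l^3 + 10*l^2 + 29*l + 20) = (l + 2)/(l + 1)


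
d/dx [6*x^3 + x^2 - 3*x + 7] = 18*x^2 + 2*x - 3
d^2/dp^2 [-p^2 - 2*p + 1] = -2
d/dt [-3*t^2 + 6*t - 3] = 6 - 6*t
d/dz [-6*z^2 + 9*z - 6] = 9 - 12*z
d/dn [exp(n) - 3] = exp(n)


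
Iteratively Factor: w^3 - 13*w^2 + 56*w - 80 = (w - 5)*(w^2 - 8*w + 16) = (w - 5)*(w - 4)*(w - 4)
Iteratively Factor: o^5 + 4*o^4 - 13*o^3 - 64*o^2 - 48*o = (o + 3)*(o^4 + o^3 - 16*o^2 - 16*o) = (o - 4)*(o + 3)*(o^3 + 5*o^2 + 4*o) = (o - 4)*(o + 1)*(o + 3)*(o^2 + 4*o) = (o - 4)*(o + 1)*(o + 3)*(o + 4)*(o)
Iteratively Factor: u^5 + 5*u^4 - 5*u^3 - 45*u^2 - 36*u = (u)*(u^4 + 5*u^3 - 5*u^2 - 45*u - 36) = u*(u + 4)*(u^3 + u^2 - 9*u - 9) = u*(u - 3)*(u + 4)*(u^2 + 4*u + 3) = u*(u - 3)*(u + 3)*(u + 4)*(u + 1)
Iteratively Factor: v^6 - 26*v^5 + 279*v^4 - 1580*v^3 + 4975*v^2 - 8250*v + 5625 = (v - 5)*(v^5 - 21*v^4 + 174*v^3 - 710*v^2 + 1425*v - 1125) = (v - 5)^2*(v^4 - 16*v^3 + 94*v^2 - 240*v + 225) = (v - 5)^2*(v - 3)*(v^3 - 13*v^2 + 55*v - 75) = (v - 5)^3*(v - 3)*(v^2 - 8*v + 15) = (v - 5)^4*(v - 3)*(v - 3)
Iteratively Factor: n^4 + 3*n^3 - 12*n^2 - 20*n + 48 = (n - 2)*(n^3 + 5*n^2 - 2*n - 24) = (n - 2)*(n + 4)*(n^2 + n - 6) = (n - 2)^2*(n + 4)*(n + 3)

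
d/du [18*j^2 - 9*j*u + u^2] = -9*j + 2*u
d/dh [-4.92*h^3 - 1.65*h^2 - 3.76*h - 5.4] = -14.76*h^2 - 3.3*h - 3.76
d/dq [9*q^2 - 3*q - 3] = 18*q - 3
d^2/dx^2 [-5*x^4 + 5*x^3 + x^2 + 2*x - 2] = -60*x^2 + 30*x + 2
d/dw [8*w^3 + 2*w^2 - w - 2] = 24*w^2 + 4*w - 1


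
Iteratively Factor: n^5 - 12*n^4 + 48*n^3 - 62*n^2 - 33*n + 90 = (n - 5)*(n^4 - 7*n^3 + 13*n^2 + 3*n - 18) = (n - 5)*(n + 1)*(n^3 - 8*n^2 + 21*n - 18) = (n - 5)*(n - 2)*(n + 1)*(n^2 - 6*n + 9) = (n - 5)*(n - 3)*(n - 2)*(n + 1)*(n - 3)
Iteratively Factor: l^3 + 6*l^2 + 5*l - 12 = (l - 1)*(l^2 + 7*l + 12) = (l - 1)*(l + 3)*(l + 4)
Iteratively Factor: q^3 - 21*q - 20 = (q - 5)*(q^2 + 5*q + 4) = (q - 5)*(q + 1)*(q + 4)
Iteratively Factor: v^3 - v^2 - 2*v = (v - 2)*(v^2 + v) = v*(v - 2)*(v + 1)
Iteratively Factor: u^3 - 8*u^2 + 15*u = (u - 3)*(u^2 - 5*u) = (u - 5)*(u - 3)*(u)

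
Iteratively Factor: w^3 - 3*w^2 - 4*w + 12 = (w - 3)*(w^2 - 4) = (w - 3)*(w + 2)*(w - 2)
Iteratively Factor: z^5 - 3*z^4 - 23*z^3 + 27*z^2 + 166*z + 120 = (z + 3)*(z^4 - 6*z^3 - 5*z^2 + 42*z + 40) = (z + 1)*(z + 3)*(z^3 - 7*z^2 + 2*z + 40) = (z + 1)*(z + 2)*(z + 3)*(z^2 - 9*z + 20) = (z - 4)*(z + 1)*(z + 2)*(z + 3)*(z - 5)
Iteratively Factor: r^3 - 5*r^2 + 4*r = (r - 4)*(r^2 - r) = (r - 4)*(r - 1)*(r)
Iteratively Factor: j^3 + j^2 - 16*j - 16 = (j - 4)*(j^2 + 5*j + 4) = (j - 4)*(j + 1)*(j + 4)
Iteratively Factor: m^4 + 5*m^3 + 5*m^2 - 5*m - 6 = (m + 3)*(m^3 + 2*m^2 - m - 2) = (m + 1)*(m + 3)*(m^2 + m - 2) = (m - 1)*(m + 1)*(m + 3)*(m + 2)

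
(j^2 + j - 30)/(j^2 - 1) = (j^2 + j - 30)/(j^2 - 1)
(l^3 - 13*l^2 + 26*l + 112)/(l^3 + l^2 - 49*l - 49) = (l^2 - 6*l - 16)/(l^2 + 8*l + 7)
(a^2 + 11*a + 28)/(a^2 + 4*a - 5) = (a^2 + 11*a + 28)/(a^2 + 4*a - 5)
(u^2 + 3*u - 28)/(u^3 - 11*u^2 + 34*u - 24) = (u + 7)/(u^2 - 7*u + 6)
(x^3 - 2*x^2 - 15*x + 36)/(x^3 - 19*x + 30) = (x^2 + x - 12)/(x^2 + 3*x - 10)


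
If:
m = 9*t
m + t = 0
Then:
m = 0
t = 0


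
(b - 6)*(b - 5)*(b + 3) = b^3 - 8*b^2 - 3*b + 90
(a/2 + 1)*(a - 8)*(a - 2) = a^3/2 - 4*a^2 - 2*a + 16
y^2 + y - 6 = (y - 2)*(y + 3)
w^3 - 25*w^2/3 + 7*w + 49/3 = (w - 7)*(w - 7/3)*(w + 1)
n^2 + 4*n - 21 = (n - 3)*(n + 7)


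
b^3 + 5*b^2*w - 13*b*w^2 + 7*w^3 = (b - w)^2*(b + 7*w)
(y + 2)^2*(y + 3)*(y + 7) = y^4 + 14*y^3 + 65*y^2 + 124*y + 84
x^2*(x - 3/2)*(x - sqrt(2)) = x^4 - 3*x^3/2 - sqrt(2)*x^3 + 3*sqrt(2)*x^2/2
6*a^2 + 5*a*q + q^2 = (2*a + q)*(3*a + q)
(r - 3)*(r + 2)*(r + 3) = r^3 + 2*r^2 - 9*r - 18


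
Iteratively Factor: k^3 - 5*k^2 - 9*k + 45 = (k + 3)*(k^2 - 8*k + 15) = (k - 3)*(k + 3)*(k - 5)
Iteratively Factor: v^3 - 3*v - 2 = (v + 1)*(v^2 - v - 2) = (v - 2)*(v + 1)*(v + 1)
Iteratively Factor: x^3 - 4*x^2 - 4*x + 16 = (x - 2)*(x^2 - 2*x - 8) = (x - 4)*(x - 2)*(x + 2)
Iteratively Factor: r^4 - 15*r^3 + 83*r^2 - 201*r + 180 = (r - 4)*(r^3 - 11*r^2 + 39*r - 45) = (r - 4)*(r - 3)*(r^2 - 8*r + 15) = (r - 4)*(r - 3)^2*(r - 5)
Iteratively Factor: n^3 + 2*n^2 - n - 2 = (n + 2)*(n^2 - 1) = (n + 1)*(n + 2)*(n - 1)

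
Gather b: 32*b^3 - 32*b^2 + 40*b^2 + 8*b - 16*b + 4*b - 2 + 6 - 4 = 32*b^3 + 8*b^2 - 4*b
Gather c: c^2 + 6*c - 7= c^2 + 6*c - 7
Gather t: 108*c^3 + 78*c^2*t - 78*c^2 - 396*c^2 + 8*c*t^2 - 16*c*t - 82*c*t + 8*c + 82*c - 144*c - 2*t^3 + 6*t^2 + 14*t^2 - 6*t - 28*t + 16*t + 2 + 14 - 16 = 108*c^3 - 474*c^2 - 54*c - 2*t^3 + t^2*(8*c + 20) + t*(78*c^2 - 98*c - 18)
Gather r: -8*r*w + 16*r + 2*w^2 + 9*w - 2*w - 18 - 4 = r*(16 - 8*w) + 2*w^2 + 7*w - 22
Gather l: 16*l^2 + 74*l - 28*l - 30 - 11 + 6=16*l^2 + 46*l - 35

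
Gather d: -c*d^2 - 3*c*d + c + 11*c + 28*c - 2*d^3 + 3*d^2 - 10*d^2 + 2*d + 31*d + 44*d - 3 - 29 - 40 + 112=40*c - 2*d^3 + d^2*(-c - 7) + d*(77 - 3*c) + 40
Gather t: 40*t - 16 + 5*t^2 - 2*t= 5*t^2 + 38*t - 16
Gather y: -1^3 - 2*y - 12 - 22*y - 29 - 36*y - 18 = -60*y - 60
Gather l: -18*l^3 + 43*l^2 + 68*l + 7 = -18*l^3 + 43*l^2 + 68*l + 7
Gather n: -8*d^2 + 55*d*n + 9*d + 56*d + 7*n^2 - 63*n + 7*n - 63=-8*d^2 + 65*d + 7*n^2 + n*(55*d - 56) - 63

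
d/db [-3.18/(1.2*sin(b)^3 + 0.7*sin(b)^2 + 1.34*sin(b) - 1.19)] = (11.448*sin(b)^2 + 4.452*sin(b) + 4.2612)*cos(b)/(1.2*sin(b)^3 + 0.7*sin(b)^2 + 1.34*sin(b) - 1.19)^2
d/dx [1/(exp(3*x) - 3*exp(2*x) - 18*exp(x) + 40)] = 3*(-exp(2*x) + 2*exp(x) + 6)*exp(x)/(exp(3*x) - 3*exp(2*x) - 18*exp(x) + 40)^2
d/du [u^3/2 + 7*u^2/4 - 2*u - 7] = 3*u^2/2 + 7*u/2 - 2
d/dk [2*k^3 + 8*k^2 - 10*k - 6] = 6*k^2 + 16*k - 10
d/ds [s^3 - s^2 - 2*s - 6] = 3*s^2 - 2*s - 2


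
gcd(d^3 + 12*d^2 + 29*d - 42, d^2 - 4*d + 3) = d - 1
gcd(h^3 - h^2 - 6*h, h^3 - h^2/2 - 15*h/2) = h^2 - 3*h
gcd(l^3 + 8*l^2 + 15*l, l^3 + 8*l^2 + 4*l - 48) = 1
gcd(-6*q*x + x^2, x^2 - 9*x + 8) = 1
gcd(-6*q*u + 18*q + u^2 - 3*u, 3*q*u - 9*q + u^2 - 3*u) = u - 3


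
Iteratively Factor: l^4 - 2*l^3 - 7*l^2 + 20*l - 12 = (l - 1)*(l^3 - l^2 - 8*l + 12) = (l - 2)*(l - 1)*(l^2 + l - 6) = (l - 2)*(l - 1)*(l + 3)*(l - 2)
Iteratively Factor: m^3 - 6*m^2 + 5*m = (m - 5)*(m^2 - m) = (m - 5)*(m - 1)*(m)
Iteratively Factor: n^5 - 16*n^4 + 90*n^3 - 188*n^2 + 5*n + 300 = (n - 4)*(n^4 - 12*n^3 + 42*n^2 - 20*n - 75) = (n - 4)*(n - 3)*(n^3 - 9*n^2 + 15*n + 25) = (n - 5)*(n - 4)*(n - 3)*(n^2 - 4*n - 5) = (n - 5)*(n - 4)*(n - 3)*(n + 1)*(n - 5)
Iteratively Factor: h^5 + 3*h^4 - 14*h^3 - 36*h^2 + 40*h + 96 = (h + 4)*(h^4 - h^3 - 10*h^2 + 4*h + 24) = (h - 2)*(h + 4)*(h^3 + h^2 - 8*h - 12) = (h - 2)*(h + 2)*(h + 4)*(h^2 - h - 6) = (h - 2)*(h + 2)^2*(h + 4)*(h - 3)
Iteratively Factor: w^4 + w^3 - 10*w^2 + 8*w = (w - 1)*(w^3 + 2*w^2 - 8*w) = (w - 1)*(w + 4)*(w^2 - 2*w) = (w - 2)*(w - 1)*(w + 4)*(w)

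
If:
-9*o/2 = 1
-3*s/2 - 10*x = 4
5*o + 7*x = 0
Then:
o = -2/9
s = -704/189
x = 10/63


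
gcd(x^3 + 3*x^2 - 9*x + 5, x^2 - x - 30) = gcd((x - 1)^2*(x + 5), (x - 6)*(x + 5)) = x + 5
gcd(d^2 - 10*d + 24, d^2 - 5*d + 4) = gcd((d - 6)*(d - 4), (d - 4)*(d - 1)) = d - 4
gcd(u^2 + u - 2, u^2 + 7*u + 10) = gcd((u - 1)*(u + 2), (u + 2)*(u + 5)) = u + 2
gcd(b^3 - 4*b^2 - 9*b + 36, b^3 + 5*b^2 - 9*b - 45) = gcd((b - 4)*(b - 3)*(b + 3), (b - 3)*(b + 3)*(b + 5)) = b^2 - 9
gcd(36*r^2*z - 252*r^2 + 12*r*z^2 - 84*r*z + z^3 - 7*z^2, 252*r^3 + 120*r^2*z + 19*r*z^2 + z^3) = 36*r^2 + 12*r*z + z^2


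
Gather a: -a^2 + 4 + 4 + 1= 9 - a^2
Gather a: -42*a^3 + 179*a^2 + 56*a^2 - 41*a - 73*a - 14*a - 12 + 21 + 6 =-42*a^3 + 235*a^2 - 128*a + 15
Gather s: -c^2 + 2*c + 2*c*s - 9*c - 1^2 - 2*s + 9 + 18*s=-c^2 - 7*c + s*(2*c + 16) + 8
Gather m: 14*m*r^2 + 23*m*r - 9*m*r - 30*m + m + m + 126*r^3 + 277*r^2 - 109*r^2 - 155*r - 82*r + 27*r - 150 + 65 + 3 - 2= m*(14*r^2 + 14*r - 28) + 126*r^3 + 168*r^2 - 210*r - 84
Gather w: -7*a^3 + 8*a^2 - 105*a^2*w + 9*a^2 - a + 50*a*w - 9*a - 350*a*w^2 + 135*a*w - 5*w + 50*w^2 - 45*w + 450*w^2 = -7*a^3 + 17*a^2 - 10*a + w^2*(500 - 350*a) + w*(-105*a^2 + 185*a - 50)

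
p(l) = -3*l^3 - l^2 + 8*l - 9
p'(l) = -9*l^2 - 2*l + 8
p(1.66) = -12.20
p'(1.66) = -20.12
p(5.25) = -428.67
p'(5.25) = -250.56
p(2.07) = -23.33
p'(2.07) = -34.70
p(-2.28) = 3.12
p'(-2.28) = -34.23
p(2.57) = -45.97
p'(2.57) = -56.58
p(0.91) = -4.81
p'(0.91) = -1.27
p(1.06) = -5.22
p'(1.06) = -4.23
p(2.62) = -48.86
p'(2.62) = -59.02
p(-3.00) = 39.00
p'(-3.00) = -67.00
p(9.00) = -2205.00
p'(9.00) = -739.00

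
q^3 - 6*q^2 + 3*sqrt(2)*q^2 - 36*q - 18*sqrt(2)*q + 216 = (q - 6)*(q - 3*sqrt(2))*(q + 6*sqrt(2))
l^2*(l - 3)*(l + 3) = l^4 - 9*l^2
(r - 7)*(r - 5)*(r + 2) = r^3 - 10*r^2 + 11*r + 70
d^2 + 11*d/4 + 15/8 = (d + 5/4)*(d + 3/2)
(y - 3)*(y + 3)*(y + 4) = y^3 + 4*y^2 - 9*y - 36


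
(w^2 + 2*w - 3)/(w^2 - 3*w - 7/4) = 4*(-w^2 - 2*w + 3)/(-4*w^2 + 12*w + 7)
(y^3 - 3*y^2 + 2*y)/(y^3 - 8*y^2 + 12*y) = (y - 1)/(y - 6)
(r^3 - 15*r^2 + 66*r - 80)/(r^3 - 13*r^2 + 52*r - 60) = (r - 8)/(r - 6)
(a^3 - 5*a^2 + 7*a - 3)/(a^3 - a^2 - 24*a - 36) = (-a^3 + 5*a^2 - 7*a + 3)/(-a^3 + a^2 + 24*a + 36)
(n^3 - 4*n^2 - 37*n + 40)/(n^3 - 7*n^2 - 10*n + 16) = (n + 5)/(n + 2)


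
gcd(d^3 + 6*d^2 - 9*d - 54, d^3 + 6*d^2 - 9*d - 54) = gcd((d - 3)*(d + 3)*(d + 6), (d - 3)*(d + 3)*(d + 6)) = d^3 + 6*d^2 - 9*d - 54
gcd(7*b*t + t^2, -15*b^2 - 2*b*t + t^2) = 1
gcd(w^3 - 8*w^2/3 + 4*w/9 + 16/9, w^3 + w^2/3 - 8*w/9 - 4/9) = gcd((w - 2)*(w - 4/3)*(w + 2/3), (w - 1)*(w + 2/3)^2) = w + 2/3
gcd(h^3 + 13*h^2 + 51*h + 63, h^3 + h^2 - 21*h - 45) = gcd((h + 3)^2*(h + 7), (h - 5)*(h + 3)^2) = h^2 + 6*h + 9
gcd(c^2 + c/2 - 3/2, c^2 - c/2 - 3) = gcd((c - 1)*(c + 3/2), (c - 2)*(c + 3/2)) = c + 3/2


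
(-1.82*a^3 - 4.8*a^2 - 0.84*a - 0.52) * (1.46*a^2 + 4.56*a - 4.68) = -2.6572*a^5 - 15.3072*a^4 - 14.5968*a^3 + 17.8744*a^2 + 1.56*a + 2.4336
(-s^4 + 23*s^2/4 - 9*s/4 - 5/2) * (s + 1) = -s^5 - s^4 + 23*s^3/4 + 7*s^2/2 - 19*s/4 - 5/2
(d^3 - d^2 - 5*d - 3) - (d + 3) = d^3 - d^2 - 6*d - 6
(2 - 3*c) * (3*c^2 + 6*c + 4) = -9*c^3 - 12*c^2 + 8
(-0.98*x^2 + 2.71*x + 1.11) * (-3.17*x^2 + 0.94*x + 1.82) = 3.1066*x^4 - 9.5119*x^3 - 2.7549*x^2 + 5.9756*x + 2.0202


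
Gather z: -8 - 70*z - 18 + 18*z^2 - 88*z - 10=18*z^2 - 158*z - 36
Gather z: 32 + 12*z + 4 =12*z + 36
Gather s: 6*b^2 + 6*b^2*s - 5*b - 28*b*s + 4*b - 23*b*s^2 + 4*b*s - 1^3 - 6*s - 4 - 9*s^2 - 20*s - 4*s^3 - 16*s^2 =6*b^2 - b - 4*s^3 + s^2*(-23*b - 25) + s*(6*b^2 - 24*b - 26) - 5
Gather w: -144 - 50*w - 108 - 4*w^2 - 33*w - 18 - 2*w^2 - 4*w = -6*w^2 - 87*w - 270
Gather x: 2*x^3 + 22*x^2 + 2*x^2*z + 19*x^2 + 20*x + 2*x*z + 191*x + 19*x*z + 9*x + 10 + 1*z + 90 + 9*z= 2*x^3 + x^2*(2*z + 41) + x*(21*z + 220) + 10*z + 100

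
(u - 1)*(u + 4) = u^2 + 3*u - 4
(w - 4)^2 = w^2 - 8*w + 16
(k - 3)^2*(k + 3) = k^3 - 3*k^2 - 9*k + 27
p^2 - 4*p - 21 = (p - 7)*(p + 3)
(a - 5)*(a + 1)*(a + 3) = a^3 - a^2 - 17*a - 15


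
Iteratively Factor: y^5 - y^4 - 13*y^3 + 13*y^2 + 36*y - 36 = (y + 3)*(y^4 - 4*y^3 - y^2 + 16*y - 12) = (y - 3)*(y + 3)*(y^3 - y^2 - 4*y + 4) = (y - 3)*(y - 1)*(y + 3)*(y^2 - 4) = (y - 3)*(y - 1)*(y + 2)*(y + 3)*(y - 2)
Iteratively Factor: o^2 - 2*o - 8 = (o - 4)*(o + 2)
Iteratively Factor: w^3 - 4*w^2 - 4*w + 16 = (w - 4)*(w^2 - 4) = (w - 4)*(w - 2)*(w + 2)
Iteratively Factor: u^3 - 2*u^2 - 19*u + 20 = (u + 4)*(u^2 - 6*u + 5) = (u - 1)*(u + 4)*(u - 5)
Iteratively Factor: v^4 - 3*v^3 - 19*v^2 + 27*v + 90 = (v - 5)*(v^3 + 2*v^2 - 9*v - 18) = (v - 5)*(v + 3)*(v^2 - v - 6) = (v - 5)*(v + 2)*(v + 3)*(v - 3)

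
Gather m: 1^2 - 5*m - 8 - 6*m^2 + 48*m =-6*m^2 + 43*m - 7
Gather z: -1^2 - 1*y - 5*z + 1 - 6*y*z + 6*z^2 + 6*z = -y + 6*z^2 + z*(1 - 6*y)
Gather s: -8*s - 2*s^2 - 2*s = -2*s^2 - 10*s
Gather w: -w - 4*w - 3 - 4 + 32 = 25 - 5*w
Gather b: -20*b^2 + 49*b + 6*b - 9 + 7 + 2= -20*b^2 + 55*b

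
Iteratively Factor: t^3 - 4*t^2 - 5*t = (t - 5)*(t^2 + t) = (t - 5)*(t + 1)*(t)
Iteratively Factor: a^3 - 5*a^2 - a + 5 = (a + 1)*(a^2 - 6*a + 5) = (a - 1)*(a + 1)*(a - 5)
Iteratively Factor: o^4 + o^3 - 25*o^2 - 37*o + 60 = (o - 1)*(o^3 + 2*o^2 - 23*o - 60) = (o - 1)*(o + 3)*(o^2 - o - 20) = (o - 1)*(o + 3)*(o + 4)*(o - 5)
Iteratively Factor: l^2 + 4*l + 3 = (l + 3)*(l + 1)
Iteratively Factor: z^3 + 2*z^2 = (z)*(z^2 + 2*z) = z^2*(z + 2)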